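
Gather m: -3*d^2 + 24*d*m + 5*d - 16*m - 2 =-3*d^2 + 5*d + m*(24*d - 16) - 2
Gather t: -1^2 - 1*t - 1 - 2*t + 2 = -3*t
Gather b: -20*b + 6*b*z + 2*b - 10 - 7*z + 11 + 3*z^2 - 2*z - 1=b*(6*z - 18) + 3*z^2 - 9*z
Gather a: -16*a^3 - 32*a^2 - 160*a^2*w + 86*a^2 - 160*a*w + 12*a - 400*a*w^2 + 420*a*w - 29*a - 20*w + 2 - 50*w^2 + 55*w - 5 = -16*a^3 + a^2*(54 - 160*w) + a*(-400*w^2 + 260*w - 17) - 50*w^2 + 35*w - 3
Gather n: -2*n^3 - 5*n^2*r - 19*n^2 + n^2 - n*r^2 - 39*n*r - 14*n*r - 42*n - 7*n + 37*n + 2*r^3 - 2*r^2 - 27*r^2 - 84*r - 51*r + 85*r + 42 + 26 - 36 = -2*n^3 + n^2*(-5*r - 18) + n*(-r^2 - 53*r - 12) + 2*r^3 - 29*r^2 - 50*r + 32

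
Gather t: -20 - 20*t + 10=-20*t - 10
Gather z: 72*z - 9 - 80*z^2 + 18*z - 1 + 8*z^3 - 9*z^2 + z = 8*z^3 - 89*z^2 + 91*z - 10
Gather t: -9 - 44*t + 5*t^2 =5*t^2 - 44*t - 9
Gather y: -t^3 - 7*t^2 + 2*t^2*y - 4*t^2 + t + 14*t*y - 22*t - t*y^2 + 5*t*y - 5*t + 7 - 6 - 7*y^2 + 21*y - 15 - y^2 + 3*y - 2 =-t^3 - 11*t^2 - 26*t + y^2*(-t - 8) + y*(2*t^2 + 19*t + 24) - 16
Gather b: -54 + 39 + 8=-7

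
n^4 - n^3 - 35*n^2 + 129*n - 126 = (n - 3)^2*(n - 2)*(n + 7)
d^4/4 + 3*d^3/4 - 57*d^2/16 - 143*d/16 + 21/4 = (d/4 + 1)*(d - 7/2)*(d - 1/2)*(d + 3)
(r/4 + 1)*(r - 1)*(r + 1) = r^3/4 + r^2 - r/4 - 1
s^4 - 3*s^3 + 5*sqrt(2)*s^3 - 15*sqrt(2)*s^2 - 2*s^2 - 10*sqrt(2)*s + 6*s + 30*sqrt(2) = (s - 3)*(s - sqrt(2))*(s + sqrt(2))*(s + 5*sqrt(2))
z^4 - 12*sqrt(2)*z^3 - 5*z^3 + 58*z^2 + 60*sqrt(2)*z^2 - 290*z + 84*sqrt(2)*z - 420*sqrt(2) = (z - 5)*(z - 7*sqrt(2))*(z - 6*sqrt(2))*(z + sqrt(2))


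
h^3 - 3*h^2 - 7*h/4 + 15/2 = (h - 5/2)*(h - 2)*(h + 3/2)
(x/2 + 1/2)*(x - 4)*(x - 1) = x^3/2 - 2*x^2 - x/2 + 2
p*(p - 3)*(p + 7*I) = p^3 - 3*p^2 + 7*I*p^2 - 21*I*p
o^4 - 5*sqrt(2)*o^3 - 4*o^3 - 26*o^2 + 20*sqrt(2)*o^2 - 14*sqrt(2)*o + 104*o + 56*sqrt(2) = (o - 4)*(o - 7*sqrt(2))*(o + sqrt(2))^2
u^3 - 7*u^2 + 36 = (u - 6)*(u - 3)*(u + 2)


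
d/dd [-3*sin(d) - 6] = -3*cos(d)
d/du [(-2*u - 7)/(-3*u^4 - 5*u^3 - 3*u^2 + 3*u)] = (-18*u^4 - 104*u^3 - 111*u^2 - 42*u + 21)/(u^2*(9*u^6 + 30*u^5 + 43*u^4 + 12*u^3 - 21*u^2 - 18*u + 9))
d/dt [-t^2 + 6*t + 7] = 6 - 2*t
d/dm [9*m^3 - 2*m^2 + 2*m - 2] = 27*m^2 - 4*m + 2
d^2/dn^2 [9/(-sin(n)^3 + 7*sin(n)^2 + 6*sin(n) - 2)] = 9*(9*sin(n)^5 - 86*sin(n)^4 + 258*sin(n)^3 - 38*sin(n)^2 - 128*sin(n) - 100)/((sin(n) + 1)^2*(sin(n)^2 - 8*sin(n) + 2)^3)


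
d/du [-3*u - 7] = -3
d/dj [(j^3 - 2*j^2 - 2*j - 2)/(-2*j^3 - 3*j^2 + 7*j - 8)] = (-7*j^4 + 6*j^3 - 56*j^2 + 20*j + 30)/(4*j^6 + 12*j^5 - 19*j^4 - 10*j^3 + 97*j^2 - 112*j + 64)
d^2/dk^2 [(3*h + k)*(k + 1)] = 2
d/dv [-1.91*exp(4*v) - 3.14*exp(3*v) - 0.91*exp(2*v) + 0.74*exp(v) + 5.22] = (-7.64*exp(3*v) - 9.42*exp(2*v) - 1.82*exp(v) + 0.74)*exp(v)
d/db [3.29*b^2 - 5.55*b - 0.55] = 6.58*b - 5.55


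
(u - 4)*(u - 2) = u^2 - 6*u + 8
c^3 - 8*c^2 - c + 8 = (c - 8)*(c - 1)*(c + 1)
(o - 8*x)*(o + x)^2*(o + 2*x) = o^4 - 4*o^3*x - 27*o^2*x^2 - 38*o*x^3 - 16*x^4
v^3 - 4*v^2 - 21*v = v*(v - 7)*(v + 3)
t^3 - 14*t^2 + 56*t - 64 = (t - 8)*(t - 4)*(t - 2)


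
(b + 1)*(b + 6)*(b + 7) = b^3 + 14*b^2 + 55*b + 42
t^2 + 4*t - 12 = (t - 2)*(t + 6)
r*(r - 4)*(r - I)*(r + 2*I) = r^4 - 4*r^3 + I*r^3 + 2*r^2 - 4*I*r^2 - 8*r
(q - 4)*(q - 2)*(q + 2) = q^3 - 4*q^2 - 4*q + 16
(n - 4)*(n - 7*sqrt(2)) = n^2 - 7*sqrt(2)*n - 4*n + 28*sqrt(2)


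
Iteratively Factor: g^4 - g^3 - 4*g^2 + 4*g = (g - 1)*(g^3 - 4*g) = (g - 1)*(g + 2)*(g^2 - 2*g) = g*(g - 1)*(g + 2)*(g - 2)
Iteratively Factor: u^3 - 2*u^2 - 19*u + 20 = (u + 4)*(u^2 - 6*u + 5) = (u - 1)*(u + 4)*(u - 5)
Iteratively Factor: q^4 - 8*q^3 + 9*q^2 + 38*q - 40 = (q - 5)*(q^3 - 3*q^2 - 6*q + 8) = (q - 5)*(q - 4)*(q^2 + q - 2) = (q - 5)*(q - 4)*(q - 1)*(q + 2)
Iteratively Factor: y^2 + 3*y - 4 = (y + 4)*(y - 1)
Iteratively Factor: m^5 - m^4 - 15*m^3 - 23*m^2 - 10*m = (m + 1)*(m^4 - 2*m^3 - 13*m^2 - 10*m) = (m - 5)*(m + 1)*(m^3 + 3*m^2 + 2*m) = (m - 5)*(m + 1)*(m + 2)*(m^2 + m) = m*(m - 5)*(m + 1)*(m + 2)*(m + 1)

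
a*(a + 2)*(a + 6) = a^3 + 8*a^2 + 12*a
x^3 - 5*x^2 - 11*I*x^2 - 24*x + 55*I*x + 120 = (x - 5)*(x - 8*I)*(x - 3*I)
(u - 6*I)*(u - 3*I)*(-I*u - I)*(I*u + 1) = u^4 + u^3 - 10*I*u^3 - 27*u^2 - 10*I*u^2 - 27*u + 18*I*u + 18*I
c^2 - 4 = (c - 2)*(c + 2)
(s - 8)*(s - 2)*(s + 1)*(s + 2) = s^4 - 7*s^3 - 12*s^2 + 28*s + 32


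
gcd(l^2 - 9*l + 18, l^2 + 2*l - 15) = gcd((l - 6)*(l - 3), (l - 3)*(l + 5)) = l - 3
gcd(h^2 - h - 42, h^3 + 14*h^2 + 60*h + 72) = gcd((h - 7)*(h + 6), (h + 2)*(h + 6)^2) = h + 6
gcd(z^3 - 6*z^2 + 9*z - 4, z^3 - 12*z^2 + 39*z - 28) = z^2 - 5*z + 4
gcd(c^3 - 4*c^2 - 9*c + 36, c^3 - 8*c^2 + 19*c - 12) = c^2 - 7*c + 12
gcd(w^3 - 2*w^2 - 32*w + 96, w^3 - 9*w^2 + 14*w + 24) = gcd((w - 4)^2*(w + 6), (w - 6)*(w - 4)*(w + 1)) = w - 4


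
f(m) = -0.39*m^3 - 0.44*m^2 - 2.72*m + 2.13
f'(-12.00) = -160.64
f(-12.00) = 645.33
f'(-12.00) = -160.64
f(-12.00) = 645.33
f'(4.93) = -35.50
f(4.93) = -68.70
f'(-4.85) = -25.97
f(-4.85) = 49.46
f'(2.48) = -12.10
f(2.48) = -13.27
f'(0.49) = -3.43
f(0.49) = 0.65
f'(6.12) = -51.93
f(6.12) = -120.39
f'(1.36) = -6.08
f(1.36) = -3.36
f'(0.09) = -2.81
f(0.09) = 1.88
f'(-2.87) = -9.83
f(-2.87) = 15.53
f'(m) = -1.17*m^2 - 0.88*m - 2.72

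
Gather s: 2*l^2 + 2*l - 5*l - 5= 2*l^2 - 3*l - 5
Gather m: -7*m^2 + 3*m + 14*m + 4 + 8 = -7*m^2 + 17*m + 12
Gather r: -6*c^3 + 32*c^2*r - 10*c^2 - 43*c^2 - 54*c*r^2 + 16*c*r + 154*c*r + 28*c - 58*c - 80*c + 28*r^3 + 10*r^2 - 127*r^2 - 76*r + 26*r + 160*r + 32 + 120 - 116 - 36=-6*c^3 - 53*c^2 - 110*c + 28*r^3 + r^2*(-54*c - 117) + r*(32*c^2 + 170*c + 110)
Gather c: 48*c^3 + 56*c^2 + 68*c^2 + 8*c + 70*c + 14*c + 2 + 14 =48*c^3 + 124*c^2 + 92*c + 16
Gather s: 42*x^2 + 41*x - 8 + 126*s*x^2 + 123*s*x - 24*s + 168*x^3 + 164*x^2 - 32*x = s*(126*x^2 + 123*x - 24) + 168*x^3 + 206*x^2 + 9*x - 8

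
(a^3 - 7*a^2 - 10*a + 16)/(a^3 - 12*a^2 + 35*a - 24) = (a + 2)/(a - 3)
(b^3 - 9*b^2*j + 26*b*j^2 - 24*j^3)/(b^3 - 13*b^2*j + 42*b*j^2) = (b^3 - 9*b^2*j + 26*b*j^2 - 24*j^3)/(b*(b^2 - 13*b*j + 42*j^2))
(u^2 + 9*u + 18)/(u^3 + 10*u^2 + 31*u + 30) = (u + 6)/(u^2 + 7*u + 10)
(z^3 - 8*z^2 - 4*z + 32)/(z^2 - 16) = (z^3 - 8*z^2 - 4*z + 32)/(z^2 - 16)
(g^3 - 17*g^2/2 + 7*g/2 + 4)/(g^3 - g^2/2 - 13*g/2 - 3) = (g^2 - 9*g + 8)/(g^2 - g - 6)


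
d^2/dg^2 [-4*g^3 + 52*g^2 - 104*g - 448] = 104 - 24*g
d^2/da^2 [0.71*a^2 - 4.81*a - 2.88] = 1.42000000000000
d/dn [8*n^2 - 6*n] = 16*n - 6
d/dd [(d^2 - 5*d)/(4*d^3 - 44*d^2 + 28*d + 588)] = (-d^3 + 3*d^2 - 27*d + 105)/(4*(d^5 - 15*d^4 + 30*d^3 + 350*d^2 - 735*d - 3087))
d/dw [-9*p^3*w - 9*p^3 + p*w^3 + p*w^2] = p*(-9*p^2 + 3*w^2 + 2*w)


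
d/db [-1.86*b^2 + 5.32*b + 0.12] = 5.32 - 3.72*b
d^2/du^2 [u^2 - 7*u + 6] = 2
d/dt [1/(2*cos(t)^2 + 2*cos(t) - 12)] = (2*cos(t) + 1)*sin(t)/(2*(cos(t)^2 + cos(t) - 6)^2)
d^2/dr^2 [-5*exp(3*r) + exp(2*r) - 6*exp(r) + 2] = (-45*exp(2*r) + 4*exp(r) - 6)*exp(r)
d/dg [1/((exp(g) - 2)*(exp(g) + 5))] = (-2*exp(g) - 3)*exp(g)/(exp(4*g) + 6*exp(3*g) - 11*exp(2*g) - 60*exp(g) + 100)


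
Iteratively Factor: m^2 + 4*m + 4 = (m + 2)*(m + 2)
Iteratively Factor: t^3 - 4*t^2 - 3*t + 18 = (t + 2)*(t^2 - 6*t + 9) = (t - 3)*(t + 2)*(t - 3)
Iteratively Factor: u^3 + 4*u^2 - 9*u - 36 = (u + 3)*(u^2 + u - 12) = (u + 3)*(u + 4)*(u - 3)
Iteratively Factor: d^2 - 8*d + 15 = (d - 5)*(d - 3)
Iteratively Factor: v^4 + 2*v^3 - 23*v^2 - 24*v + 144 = (v - 3)*(v^3 + 5*v^2 - 8*v - 48) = (v - 3)^2*(v^2 + 8*v + 16) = (v - 3)^2*(v + 4)*(v + 4)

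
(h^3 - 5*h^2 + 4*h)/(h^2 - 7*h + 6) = h*(h - 4)/(h - 6)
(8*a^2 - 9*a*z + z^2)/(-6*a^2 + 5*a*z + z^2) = (-8*a + z)/(6*a + z)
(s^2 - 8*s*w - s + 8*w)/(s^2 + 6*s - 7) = (s - 8*w)/(s + 7)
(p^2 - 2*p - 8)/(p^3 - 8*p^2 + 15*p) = (p^2 - 2*p - 8)/(p*(p^2 - 8*p + 15))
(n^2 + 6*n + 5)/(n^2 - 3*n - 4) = (n + 5)/(n - 4)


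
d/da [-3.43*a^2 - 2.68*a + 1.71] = -6.86*a - 2.68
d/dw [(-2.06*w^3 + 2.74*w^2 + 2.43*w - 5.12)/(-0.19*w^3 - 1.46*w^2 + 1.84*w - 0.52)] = (-2.22044604925031e-16*w^5 + 3.5282*w^4 - 6.6574*w^3 + 8.8846*w^2 - 17.8*w + 8.1572)/(0.0361*w^6 + 0.5548*w^5 + 1.4324*w^4 - 5.1752*w^3 + 4.904*w^2 - 1.9136*w + 0.2704)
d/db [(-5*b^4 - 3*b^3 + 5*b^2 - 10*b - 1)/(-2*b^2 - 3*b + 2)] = (20*b^5 + 51*b^4 - 22*b^3 - 53*b^2 + 16*b - 23)/(4*b^4 + 12*b^3 + b^2 - 12*b + 4)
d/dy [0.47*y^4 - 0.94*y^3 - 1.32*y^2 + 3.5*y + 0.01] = 1.88*y^3 - 2.82*y^2 - 2.64*y + 3.5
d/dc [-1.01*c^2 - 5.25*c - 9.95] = -2.02*c - 5.25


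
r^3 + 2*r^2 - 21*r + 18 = (r - 3)*(r - 1)*(r + 6)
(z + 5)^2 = z^2 + 10*z + 25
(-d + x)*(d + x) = -d^2 + x^2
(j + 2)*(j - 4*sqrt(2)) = j^2 - 4*sqrt(2)*j + 2*j - 8*sqrt(2)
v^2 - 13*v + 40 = (v - 8)*(v - 5)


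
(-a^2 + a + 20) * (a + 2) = -a^3 - a^2 + 22*a + 40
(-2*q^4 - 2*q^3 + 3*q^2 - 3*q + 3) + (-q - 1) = -2*q^4 - 2*q^3 + 3*q^2 - 4*q + 2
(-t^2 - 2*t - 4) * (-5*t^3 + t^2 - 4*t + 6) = 5*t^5 + 9*t^4 + 22*t^3 - 2*t^2 + 4*t - 24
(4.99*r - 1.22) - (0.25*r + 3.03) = 4.74*r - 4.25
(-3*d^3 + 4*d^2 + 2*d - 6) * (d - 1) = -3*d^4 + 7*d^3 - 2*d^2 - 8*d + 6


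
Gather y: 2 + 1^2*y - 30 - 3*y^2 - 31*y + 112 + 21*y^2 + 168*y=18*y^2 + 138*y + 84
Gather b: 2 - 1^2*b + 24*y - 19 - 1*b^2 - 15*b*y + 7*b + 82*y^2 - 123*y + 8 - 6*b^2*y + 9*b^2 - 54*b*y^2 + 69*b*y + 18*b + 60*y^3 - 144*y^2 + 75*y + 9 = b^2*(8 - 6*y) + b*(-54*y^2 + 54*y + 24) + 60*y^3 - 62*y^2 - 24*y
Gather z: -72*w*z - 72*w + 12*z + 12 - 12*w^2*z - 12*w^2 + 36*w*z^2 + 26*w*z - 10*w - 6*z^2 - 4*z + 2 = -12*w^2 - 82*w + z^2*(36*w - 6) + z*(-12*w^2 - 46*w + 8) + 14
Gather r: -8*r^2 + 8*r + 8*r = -8*r^2 + 16*r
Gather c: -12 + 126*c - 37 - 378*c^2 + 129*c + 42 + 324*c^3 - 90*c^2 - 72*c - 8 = 324*c^3 - 468*c^2 + 183*c - 15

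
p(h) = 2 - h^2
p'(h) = -2*h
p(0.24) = 1.94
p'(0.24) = -0.48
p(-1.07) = 0.86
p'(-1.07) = 2.14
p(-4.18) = -15.47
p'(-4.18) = 8.36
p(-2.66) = -5.08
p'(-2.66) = 5.32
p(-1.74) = -1.03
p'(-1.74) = 3.48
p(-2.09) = -2.37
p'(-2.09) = 4.18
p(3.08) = -7.49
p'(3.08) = -6.16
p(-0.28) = 1.92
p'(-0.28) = 0.56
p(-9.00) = -79.00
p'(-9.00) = 18.00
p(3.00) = -7.00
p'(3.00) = -6.00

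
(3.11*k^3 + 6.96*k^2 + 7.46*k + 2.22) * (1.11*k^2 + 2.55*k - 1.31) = 3.4521*k^5 + 15.6561*k^4 + 21.9545*k^3 + 12.3696*k^2 - 4.1116*k - 2.9082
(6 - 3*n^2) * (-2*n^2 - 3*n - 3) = 6*n^4 + 9*n^3 - 3*n^2 - 18*n - 18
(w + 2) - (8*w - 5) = 7 - 7*w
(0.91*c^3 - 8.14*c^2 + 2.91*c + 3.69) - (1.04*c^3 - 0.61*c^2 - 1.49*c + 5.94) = -0.13*c^3 - 7.53*c^2 + 4.4*c - 2.25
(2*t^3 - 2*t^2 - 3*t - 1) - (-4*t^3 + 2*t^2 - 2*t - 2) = 6*t^3 - 4*t^2 - t + 1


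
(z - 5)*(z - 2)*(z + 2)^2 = z^4 - 3*z^3 - 14*z^2 + 12*z + 40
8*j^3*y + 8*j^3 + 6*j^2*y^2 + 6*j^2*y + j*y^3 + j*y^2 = (2*j + y)*(4*j + y)*(j*y + j)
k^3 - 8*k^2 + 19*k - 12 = (k - 4)*(k - 3)*(k - 1)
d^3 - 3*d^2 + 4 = (d - 2)^2*(d + 1)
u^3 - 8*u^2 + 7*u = u*(u - 7)*(u - 1)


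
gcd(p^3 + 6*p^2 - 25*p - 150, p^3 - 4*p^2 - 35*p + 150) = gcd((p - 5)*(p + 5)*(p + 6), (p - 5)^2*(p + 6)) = p^2 + p - 30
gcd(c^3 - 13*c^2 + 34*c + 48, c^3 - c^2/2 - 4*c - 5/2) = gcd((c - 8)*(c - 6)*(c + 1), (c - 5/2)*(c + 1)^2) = c + 1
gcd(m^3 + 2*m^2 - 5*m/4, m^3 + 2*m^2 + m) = m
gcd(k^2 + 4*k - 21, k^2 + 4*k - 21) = k^2 + 4*k - 21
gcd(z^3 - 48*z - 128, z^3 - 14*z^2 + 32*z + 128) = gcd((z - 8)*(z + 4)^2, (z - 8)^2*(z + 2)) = z - 8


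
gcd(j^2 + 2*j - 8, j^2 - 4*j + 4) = j - 2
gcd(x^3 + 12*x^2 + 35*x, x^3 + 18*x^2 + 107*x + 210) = x^2 + 12*x + 35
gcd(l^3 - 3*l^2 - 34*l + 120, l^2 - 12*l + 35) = l - 5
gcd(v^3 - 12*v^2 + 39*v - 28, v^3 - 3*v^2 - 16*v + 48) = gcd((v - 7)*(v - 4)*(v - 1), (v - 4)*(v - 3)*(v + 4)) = v - 4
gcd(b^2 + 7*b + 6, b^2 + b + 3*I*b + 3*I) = b + 1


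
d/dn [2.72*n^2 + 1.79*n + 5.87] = 5.44*n + 1.79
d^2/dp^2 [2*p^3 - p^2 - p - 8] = 12*p - 2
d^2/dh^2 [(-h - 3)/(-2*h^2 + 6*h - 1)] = 4*(-3*h*(2*h^2 - 6*h + 1) + 2*(h + 3)*(2*h - 3)^2)/(2*h^2 - 6*h + 1)^3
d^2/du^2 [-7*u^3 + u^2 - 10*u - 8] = 2 - 42*u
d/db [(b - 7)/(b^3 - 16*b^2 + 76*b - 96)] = (b^3 - 16*b^2 + 76*b - (b - 7)*(3*b^2 - 32*b + 76) - 96)/(b^3 - 16*b^2 + 76*b - 96)^2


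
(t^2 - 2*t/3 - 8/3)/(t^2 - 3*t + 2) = (t + 4/3)/(t - 1)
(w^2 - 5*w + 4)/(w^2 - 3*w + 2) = (w - 4)/(w - 2)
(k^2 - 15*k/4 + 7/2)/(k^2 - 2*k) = (k - 7/4)/k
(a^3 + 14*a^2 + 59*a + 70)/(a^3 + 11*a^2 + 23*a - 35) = (a + 2)/(a - 1)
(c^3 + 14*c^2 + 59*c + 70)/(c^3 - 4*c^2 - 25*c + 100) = (c^2 + 9*c + 14)/(c^2 - 9*c + 20)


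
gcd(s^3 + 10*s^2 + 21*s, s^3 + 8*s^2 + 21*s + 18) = s + 3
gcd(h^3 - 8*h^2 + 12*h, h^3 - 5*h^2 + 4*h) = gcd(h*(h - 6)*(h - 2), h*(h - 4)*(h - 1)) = h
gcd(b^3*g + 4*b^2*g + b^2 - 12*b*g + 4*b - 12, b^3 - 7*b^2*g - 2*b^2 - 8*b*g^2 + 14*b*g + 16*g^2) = b - 2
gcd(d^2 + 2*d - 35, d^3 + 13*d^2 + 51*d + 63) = d + 7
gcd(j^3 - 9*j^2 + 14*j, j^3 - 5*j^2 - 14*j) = j^2 - 7*j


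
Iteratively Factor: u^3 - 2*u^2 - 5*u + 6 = (u + 2)*(u^2 - 4*u + 3) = (u - 3)*(u + 2)*(u - 1)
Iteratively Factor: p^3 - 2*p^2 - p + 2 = (p - 1)*(p^2 - p - 2) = (p - 1)*(p + 1)*(p - 2)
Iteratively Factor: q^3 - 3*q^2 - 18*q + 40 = (q - 2)*(q^2 - q - 20) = (q - 5)*(q - 2)*(q + 4)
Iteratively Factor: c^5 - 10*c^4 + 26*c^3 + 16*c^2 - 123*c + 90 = (c + 2)*(c^4 - 12*c^3 + 50*c^2 - 84*c + 45) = (c - 3)*(c + 2)*(c^3 - 9*c^2 + 23*c - 15) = (c - 5)*(c - 3)*(c + 2)*(c^2 - 4*c + 3) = (c - 5)*(c - 3)^2*(c + 2)*(c - 1)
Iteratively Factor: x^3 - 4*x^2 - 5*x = (x + 1)*(x^2 - 5*x) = (x - 5)*(x + 1)*(x)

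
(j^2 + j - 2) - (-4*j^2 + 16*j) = 5*j^2 - 15*j - 2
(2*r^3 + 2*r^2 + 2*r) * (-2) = -4*r^3 - 4*r^2 - 4*r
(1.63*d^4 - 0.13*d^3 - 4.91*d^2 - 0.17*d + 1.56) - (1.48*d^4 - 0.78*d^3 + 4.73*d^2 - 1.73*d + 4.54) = 0.15*d^4 + 0.65*d^3 - 9.64*d^2 + 1.56*d - 2.98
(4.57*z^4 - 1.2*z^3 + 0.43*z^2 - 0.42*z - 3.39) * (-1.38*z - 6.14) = -6.3066*z^5 - 26.4038*z^4 + 6.7746*z^3 - 2.0606*z^2 + 7.257*z + 20.8146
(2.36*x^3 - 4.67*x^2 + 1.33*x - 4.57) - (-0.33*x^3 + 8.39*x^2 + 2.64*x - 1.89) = 2.69*x^3 - 13.06*x^2 - 1.31*x - 2.68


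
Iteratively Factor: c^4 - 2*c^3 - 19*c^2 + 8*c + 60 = (c - 5)*(c^3 + 3*c^2 - 4*c - 12) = (c - 5)*(c + 3)*(c^2 - 4) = (c - 5)*(c + 2)*(c + 3)*(c - 2)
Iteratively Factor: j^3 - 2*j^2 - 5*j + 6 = (j + 2)*(j^2 - 4*j + 3) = (j - 1)*(j + 2)*(j - 3)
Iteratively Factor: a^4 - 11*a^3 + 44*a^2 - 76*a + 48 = (a - 3)*(a^3 - 8*a^2 + 20*a - 16) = (a - 3)*(a - 2)*(a^2 - 6*a + 8) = (a - 3)*(a - 2)^2*(a - 4)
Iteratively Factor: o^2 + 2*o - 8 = (o + 4)*(o - 2)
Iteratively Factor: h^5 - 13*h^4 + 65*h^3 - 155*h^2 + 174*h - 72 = (h - 3)*(h^4 - 10*h^3 + 35*h^2 - 50*h + 24) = (h - 3)*(h - 1)*(h^3 - 9*h^2 + 26*h - 24) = (h - 3)*(h - 2)*(h - 1)*(h^2 - 7*h + 12) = (h - 3)^2*(h - 2)*(h - 1)*(h - 4)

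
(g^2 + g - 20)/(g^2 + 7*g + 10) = (g - 4)/(g + 2)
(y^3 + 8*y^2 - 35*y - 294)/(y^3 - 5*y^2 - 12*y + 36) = (y^2 + 14*y + 49)/(y^2 + y - 6)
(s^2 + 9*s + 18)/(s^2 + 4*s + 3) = (s + 6)/(s + 1)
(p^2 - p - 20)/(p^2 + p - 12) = (p - 5)/(p - 3)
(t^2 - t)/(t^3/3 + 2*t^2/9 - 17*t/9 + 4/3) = 9*t/(3*t^2 + 5*t - 12)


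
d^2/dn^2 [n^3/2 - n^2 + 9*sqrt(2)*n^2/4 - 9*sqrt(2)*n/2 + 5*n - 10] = 3*n - 2 + 9*sqrt(2)/2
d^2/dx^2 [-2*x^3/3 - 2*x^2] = -4*x - 4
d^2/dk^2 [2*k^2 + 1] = 4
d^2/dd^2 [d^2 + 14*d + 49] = 2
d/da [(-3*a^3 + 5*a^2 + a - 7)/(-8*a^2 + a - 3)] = 2*(12*a^4 - 3*a^3 + 20*a^2 - 71*a + 2)/(64*a^4 - 16*a^3 + 49*a^2 - 6*a + 9)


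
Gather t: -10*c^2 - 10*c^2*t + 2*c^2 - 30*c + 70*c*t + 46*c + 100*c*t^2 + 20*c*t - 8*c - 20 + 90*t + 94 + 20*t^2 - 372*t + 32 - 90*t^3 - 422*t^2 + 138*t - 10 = -8*c^2 + 8*c - 90*t^3 + t^2*(100*c - 402) + t*(-10*c^2 + 90*c - 144) + 96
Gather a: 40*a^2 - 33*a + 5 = 40*a^2 - 33*a + 5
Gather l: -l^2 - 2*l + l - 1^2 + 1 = -l^2 - l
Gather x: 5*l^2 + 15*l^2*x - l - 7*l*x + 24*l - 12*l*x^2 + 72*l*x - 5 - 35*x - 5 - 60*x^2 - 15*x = 5*l^2 + 23*l + x^2*(-12*l - 60) + x*(15*l^2 + 65*l - 50) - 10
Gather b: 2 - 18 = -16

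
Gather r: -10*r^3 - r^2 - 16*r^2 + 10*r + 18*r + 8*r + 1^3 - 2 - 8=-10*r^3 - 17*r^2 + 36*r - 9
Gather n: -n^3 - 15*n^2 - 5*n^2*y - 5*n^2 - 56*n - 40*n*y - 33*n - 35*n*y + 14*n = -n^3 + n^2*(-5*y - 20) + n*(-75*y - 75)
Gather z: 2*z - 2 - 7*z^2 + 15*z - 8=-7*z^2 + 17*z - 10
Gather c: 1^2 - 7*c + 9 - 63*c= 10 - 70*c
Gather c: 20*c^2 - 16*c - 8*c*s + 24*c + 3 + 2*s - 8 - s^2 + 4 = 20*c^2 + c*(8 - 8*s) - s^2 + 2*s - 1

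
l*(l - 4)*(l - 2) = l^3 - 6*l^2 + 8*l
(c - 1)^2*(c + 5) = c^3 + 3*c^2 - 9*c + 5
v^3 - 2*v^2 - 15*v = v*(v - 5)*(v + 3)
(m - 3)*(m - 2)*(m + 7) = m^3 + 2*m^2 - 29*m + 42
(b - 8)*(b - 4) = b^2 - 12*b + 32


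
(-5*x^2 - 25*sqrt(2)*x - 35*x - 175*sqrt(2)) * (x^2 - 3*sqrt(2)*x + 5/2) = -5*x^4 - 35*x^3 - 10*sqrt(2)*x^3 - 70*sqrt(2)*x^2 + 275*x^2/2 - 125*sqrt(2)*x/2 + 1925*x/2 - 875*sqrt(2)/2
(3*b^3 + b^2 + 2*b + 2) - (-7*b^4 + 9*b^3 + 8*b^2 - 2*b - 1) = 7*b^4 - 6*b^3 - 7*b^2 + 4*b + 3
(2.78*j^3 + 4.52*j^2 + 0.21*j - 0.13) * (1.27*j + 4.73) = 3.5306*j^4 + 18.8898*j^3 + 21.6463*j^2 + 0.8282*j - 0.6149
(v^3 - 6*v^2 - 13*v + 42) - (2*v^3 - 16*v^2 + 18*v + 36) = -v^3 + 10*v^2 - 31*v + 6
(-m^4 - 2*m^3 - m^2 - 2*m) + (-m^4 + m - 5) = -2*m^4 - 2*m^3 - m^2 - m - 5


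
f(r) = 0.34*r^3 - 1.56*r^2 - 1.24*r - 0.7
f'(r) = 1.02*r^2 - 3.12*r - 1.24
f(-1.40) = -2.95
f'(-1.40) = 5.13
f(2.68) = -8.68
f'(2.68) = -2.28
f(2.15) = -7.20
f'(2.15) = -3.23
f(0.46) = -1.57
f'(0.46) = -2.46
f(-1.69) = -4.70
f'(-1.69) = 6.95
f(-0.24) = -0.50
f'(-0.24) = -0.43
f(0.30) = -1.20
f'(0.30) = -2.08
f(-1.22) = -2.13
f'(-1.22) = 4.08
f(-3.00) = -20.20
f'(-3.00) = 17.30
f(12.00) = 347.30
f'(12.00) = 108.20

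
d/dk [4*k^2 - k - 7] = 8*k - 1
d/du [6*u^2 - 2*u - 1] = 12*u - 2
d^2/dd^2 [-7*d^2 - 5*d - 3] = -14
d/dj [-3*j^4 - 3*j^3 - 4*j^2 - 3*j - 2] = -12*j^3 - 9*j^2 - 8*j - 3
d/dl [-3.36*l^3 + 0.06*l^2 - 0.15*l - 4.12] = -10.08*l^2 + 0.12*l - 0.15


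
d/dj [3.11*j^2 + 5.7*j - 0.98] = 6.22*j + 5.7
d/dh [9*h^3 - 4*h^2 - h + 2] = 27*h^2 - 8*h - 1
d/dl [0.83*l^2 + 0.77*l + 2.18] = 1.66*l + 0.77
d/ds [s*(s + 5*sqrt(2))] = 2*s + 5*sqrt(2)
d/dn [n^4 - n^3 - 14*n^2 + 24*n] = 4*n^3 - 3*n^2 - 28*n + 24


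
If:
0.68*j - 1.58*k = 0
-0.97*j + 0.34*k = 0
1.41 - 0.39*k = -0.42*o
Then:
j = 0.00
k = 0.00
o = -3.36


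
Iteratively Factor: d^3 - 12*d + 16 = (d + 4)*(d^2 - 4*d + 4) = (d - 2)*(d + 4)*(d - 2)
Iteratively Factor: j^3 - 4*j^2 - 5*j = (j - 5)*(j^2 + j) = j*(j - 5)*(j + 1)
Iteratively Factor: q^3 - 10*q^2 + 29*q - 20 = (q - 5)*(q^2 - 5*q + 4) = (q - 5)*(q - 4)*(q - 1)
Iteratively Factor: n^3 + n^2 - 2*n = (n - 1)*(n^2 + 2*n) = (n - 1)*(n + 2)*(n)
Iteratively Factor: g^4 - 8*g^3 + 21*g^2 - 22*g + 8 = (g - 4)*(g^3 - 4*g^2 + 5*g - 2) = (g - 4)*(g - 1)*(g^2 - 3*g + 2) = (g - 4)*(g - 1)^2*(g - 2)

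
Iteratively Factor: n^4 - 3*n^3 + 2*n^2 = (n - 1)*(n^3 - 2*n^2) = n*(n - 1)*(n^2 - 2*n) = n^2*(n - 1)*(n - 2)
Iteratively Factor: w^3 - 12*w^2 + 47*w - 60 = (w - 5)*(w^2 - 7*w + 12) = (w - 5)*(w - 3)*(w - 4)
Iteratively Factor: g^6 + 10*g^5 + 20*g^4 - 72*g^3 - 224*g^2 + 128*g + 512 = (g - 2)*(g^5 + 12*g^4 + 44*g^3 + 16*g^2 - 192*g - 256) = (g - 2)*(g + 4)*(g^4 + 8*g^3 + 12*g^2 - 32*g - 64) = (g - 2)*(g + 4)^2*(g^3 + 4*g^2 - 4*g - 16) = (g - 2)*(g + 4)^3*(g^2 - 4) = (g - 2)*(g + 2)*(g + 4)^3*(g - 2)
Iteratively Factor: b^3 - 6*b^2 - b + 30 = (b - 3)*(b^2 - 3*b - 10) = (b - 3)*(b + 2)*(b - 5)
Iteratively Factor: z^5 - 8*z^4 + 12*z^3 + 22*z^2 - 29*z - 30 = (z - 3)*(z^4 - 5*z^3 - 3*z^2 + 13*z + 10) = (z - 5)*(z - 3)*(z^3 - 3*z - 2) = (z - 5)*(z - 3)*(z + 1)*(z^2 - z - 2) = (z - 5)*(z - 3)*(z - 2)*(z + 1)*(z + 1)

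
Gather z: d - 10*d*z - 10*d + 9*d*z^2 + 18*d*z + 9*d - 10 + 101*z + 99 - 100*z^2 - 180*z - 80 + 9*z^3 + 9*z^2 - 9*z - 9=9*z^3 + z^2*(9*d - 91) + z*(8*d - 88)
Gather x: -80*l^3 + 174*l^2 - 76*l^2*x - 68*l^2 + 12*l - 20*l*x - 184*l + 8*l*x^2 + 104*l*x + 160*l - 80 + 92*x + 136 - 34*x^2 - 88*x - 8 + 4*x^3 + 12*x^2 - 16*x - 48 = -80*l^3 + 106*l^2 - 12*l + 4*x^3 + x^2*(8*l - 22) + x*(-76*l^2 + 84*l - 12)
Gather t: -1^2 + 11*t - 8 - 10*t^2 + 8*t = -10*t^2 + 19*t - 9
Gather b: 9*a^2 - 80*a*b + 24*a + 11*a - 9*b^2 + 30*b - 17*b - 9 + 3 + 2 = 9*a^2 + 35*a - 9*b^2 + b*(13 - 80*a) - 4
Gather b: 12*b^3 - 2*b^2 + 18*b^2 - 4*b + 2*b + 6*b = 12*b^3 + 16*b^2 + 4*b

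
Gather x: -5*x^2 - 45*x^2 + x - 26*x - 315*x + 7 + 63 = -50*x^2 - 340*x + 70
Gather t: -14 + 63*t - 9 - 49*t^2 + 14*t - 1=-49*t^2 + 77*t - 24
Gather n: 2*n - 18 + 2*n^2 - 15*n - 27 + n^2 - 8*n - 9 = 3*n^2 - 21*n - 54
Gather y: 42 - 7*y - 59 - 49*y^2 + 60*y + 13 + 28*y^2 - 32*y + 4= -21*y^2 + 21*y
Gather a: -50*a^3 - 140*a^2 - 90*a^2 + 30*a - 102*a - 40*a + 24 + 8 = -50*a^3 - 230*a^2 - 112*a + 32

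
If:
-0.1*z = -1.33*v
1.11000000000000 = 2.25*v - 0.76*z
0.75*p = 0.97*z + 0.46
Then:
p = -1.82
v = -0.14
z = -1.88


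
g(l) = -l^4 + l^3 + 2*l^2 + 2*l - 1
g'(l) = -4*l^3 + 3*l^2 + 4*l + 2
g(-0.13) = -1.23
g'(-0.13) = 1.54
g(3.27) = -52.45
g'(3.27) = -92.70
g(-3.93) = -277.21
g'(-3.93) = 275.41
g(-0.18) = -1.30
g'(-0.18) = 1.40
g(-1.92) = -18.13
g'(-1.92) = 33.69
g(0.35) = -0.03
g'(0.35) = 3.60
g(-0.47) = -1.65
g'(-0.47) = 1.20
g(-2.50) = -48.19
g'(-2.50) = 73.25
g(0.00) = -1.00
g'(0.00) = 2.00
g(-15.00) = -53581.00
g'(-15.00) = 14117.00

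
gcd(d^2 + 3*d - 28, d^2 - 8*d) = 1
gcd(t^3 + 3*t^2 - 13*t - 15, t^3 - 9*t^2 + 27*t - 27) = t - 3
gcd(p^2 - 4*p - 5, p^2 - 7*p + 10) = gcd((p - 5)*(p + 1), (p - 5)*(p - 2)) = p - 5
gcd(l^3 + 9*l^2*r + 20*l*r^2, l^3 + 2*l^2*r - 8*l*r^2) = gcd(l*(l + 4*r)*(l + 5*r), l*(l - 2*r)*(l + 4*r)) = l^2 + 4*l*r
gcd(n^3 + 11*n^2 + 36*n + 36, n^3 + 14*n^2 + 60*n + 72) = n^2 + 8*n + 12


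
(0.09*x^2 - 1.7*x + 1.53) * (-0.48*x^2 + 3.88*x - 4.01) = -0.0432*x^4 + 1.1652*x^3 - 7.6913*x^2 + 12.7534*x - 6.1353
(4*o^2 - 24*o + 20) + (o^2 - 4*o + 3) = 5*o^2 - 28*o + 23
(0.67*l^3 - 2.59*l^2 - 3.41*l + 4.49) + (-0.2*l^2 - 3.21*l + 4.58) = 0.67*l^3 - 2.79*l^2 - 6.62*l + 9.07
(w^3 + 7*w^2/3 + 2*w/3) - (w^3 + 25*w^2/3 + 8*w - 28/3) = -6*w^2 - 22*w/3 + 28/3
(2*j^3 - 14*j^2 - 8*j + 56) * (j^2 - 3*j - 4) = 2*j^5 - 20*j^4 + 26*j^3 + 136*j^2 - 136*j - 224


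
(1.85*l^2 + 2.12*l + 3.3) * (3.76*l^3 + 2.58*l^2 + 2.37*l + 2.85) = 6.956*l^5 + 12.7442*l^4 + 22.2621*l^3 + 18.8109*l^2 + 13.863*l + 9.405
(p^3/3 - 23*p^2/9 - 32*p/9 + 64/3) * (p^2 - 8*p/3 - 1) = p^5/3 - 31*p^4/9 + 79*p^3/27 + 901*p^2/27 - 160*p/3 - 64/3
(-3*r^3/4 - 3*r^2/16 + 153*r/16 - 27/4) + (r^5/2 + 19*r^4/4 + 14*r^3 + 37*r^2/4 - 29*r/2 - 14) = r^5/2 + 19*r^4/4 + 53*r^3/4 + 145*r^2/16 - 79*r/16 - 83/4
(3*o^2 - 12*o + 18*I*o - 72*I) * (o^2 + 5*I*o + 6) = 3*o^4 - 12*o^3 + 33*I*o^3 - 72*o^2 - 132*I*o^2 + 288*o + 108*I*o - 432*I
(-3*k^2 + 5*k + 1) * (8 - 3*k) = 9*k^3 - 39*k^2 + 37*k + 8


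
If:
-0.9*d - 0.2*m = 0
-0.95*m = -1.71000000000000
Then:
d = -0.40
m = 1.80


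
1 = 1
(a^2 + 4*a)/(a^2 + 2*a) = (a + 4)/(a + 2)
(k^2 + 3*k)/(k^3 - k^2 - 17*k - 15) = k/(k^2 - 4*k - 5)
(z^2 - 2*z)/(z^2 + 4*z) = (z - 2)/(z + 4)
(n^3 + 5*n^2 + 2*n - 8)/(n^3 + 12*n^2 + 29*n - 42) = (n^2 + 6*n + 8)/(n^2 + 13*n + 42)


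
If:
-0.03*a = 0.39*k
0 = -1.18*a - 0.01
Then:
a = -0.01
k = 0.00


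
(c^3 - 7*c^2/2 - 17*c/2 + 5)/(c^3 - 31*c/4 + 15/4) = 2*(c^2 - 3*c - 10)/(2*c^2 + c - 15)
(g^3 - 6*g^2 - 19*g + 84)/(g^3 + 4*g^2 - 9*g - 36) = (g - 7)/(g + 3)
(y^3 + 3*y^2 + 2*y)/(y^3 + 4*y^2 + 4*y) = (y + 1)/(y + 2)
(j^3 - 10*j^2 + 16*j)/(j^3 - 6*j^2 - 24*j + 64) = j/(j + 4)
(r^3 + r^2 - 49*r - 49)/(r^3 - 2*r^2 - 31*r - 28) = (r + 7)/(r + 4)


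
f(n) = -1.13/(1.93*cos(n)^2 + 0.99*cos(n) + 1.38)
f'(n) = -1.13*(3.86*sin(n)*cos(n) + 0.99*sin(n))/(1.93*cos(n)^2 + 0.99*cos(n) + 1.38)^2 = -(4.3618*cos(n) + 1.1187)*sin(n)/(1.93*cos(n)^2 + 0.99*cos(n) + 1.38)^2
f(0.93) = -0.42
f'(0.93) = -0.42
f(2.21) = -0.77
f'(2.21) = 0.55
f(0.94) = -0.43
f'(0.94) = -0.43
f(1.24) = -0.59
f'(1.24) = -0.66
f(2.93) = -0.50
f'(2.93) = 0.13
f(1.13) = -0.52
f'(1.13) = -0.58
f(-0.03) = -0.26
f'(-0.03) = 0.01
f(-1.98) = -0.87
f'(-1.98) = -0.34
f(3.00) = -0.49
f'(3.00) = 0.09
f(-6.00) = -0.27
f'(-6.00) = -0.09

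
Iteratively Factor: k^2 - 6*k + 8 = (k - 2)*(k - 4)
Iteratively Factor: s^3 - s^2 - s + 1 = (s + 1)*(s^2 - 2*s + 1) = (s - 1)*(s + 1)*(s - 1)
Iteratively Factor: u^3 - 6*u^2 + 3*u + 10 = (u - 2)*(u^2 - 4*u - 5) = (u - 2)*(u + 1)*(u - 5)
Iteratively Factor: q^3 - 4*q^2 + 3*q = (q - 3)*(q^2 - q) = q*(q - 3)*(q - 1)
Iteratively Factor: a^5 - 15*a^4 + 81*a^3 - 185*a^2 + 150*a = (a)*(a^4 - 15*a^3 + 81*a^2 - 185*a + 150) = a*(a - 5)*(a^3 - 10*a^2 + 31*a - 30) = a*(a - 5)*(a - 2)*(a^2 - 8*a + 15) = a*(a - 5)*(a - 3)*(a - 2)*(a - 5)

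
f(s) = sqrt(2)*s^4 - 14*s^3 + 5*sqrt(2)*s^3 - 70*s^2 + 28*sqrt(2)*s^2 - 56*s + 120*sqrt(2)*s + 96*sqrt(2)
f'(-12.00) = -11924.99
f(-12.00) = 35691.73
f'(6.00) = 222.44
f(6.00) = 59.70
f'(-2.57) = 36.65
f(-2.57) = -177.95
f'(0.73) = 60.44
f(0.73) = 200.27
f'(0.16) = 103.47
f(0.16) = 153.15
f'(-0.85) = 146.90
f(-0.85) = 22.14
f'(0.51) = 78.04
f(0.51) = 185.02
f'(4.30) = -82.34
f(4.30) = -4.84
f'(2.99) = -102.72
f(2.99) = 131.76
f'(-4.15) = -396.27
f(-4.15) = 55.00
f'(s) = 4*sqrt(2)*s^3 - 42*s^2 + 15*sqrt(2)*s^2 - 140*s + 56*sqrt(2)*s - 56 + 120*sqrt(2)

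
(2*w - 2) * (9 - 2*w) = -4*w^2 + 22*w - 18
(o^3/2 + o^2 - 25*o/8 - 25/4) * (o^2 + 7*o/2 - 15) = o^5/2 + 11*o^4/4 - 57*o^3/8 - 515*o^2/16 + 25*o + 375/4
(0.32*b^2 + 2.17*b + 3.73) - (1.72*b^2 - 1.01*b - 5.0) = -1.4*b^2 + 3.18*b + 8.73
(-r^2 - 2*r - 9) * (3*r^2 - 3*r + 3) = -3*r^4 - 3*r^3 - 24*r^2 + 21*r - 27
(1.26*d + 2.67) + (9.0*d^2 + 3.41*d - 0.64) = 9.0*d^2 + 4.67*d + 2.03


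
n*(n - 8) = n^2 - 8*n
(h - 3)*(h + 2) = h^2 - h - 6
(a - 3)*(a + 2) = a^2 - a - 6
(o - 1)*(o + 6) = o^2 + 5*o - 6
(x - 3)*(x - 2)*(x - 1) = x^3 - 6*x^2 + 11*x - 6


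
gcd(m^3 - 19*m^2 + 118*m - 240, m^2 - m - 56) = m - 8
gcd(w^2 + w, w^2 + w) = w^2 + w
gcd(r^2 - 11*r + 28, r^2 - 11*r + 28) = r^2 - 11*r + 28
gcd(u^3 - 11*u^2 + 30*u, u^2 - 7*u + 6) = u - 6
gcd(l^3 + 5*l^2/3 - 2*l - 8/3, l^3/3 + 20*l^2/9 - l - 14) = 1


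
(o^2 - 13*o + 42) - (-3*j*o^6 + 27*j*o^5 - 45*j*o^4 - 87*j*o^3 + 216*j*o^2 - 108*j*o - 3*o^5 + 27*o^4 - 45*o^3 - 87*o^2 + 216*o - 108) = 3*j*o^6 - 27*j*o^5 + 45*j*o^4 + 87*j*o^3 - 216*j*o^2 + 108*j*o + 3*o^5 - 27*o^4 + 45*o^3 + 88*o^2 - 229*o + 150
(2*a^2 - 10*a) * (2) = 4*a^2 - 20*a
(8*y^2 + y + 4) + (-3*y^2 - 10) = 5*y^2 + y - 6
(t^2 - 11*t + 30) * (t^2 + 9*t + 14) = t^4 - 2*t^3 - 55*t^2 + 116*t + 420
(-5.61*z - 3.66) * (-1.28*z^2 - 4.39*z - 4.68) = 7.1808*z^3 + 29.3127*z^2 + 42.3222*z + 17.1288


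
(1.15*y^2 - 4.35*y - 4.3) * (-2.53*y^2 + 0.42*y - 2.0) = -2.9095*y^4 + 11.4885*y^3 + 6.752*y^2 + 6.894*y + 8.6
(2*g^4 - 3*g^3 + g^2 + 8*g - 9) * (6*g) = 12*g^5 - 18*g^4 + 6*g^3 + 48*g^2 - 54*g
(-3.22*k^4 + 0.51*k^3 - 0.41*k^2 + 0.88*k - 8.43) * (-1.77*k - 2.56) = 5.6994*k^5 + 7.3405*k^4 - 0.5799*k^3 - 0.508*k^2 + 12.6683*k + 21.5808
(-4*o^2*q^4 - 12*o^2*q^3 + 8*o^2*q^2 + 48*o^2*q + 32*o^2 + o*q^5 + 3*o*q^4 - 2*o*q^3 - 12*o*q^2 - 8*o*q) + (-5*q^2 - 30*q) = -4*o^2*q^4 - 12*o^2*q^3 + 8*o^2*q^2 + 48*o^2*q + 32*o^2 + o*q^5 + 3*o*q^4 - 2*o*q^3 - 12*o*q^2 - 8*o*q - 5*q^2 - 30*q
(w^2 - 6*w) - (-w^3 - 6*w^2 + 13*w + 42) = w^3 + 7*w^2 - 19*w - 42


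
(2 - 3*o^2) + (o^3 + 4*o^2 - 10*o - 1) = o^3 + o^2 - 10*o + 1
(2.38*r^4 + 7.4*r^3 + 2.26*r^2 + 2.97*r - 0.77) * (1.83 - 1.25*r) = -2.975*r^5 - 4.8946*r^4 + 10.717*r^3 + 0.423299999999999*r^2 + 6.3976*r - 1.4091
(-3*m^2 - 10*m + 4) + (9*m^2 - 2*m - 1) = 6*m^2 - 12*m + 3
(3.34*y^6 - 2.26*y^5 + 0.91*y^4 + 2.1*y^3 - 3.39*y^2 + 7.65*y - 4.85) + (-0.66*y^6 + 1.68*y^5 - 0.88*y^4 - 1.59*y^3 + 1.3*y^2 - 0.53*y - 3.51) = 2.68*y^6 - 0.58*y^5 + 0.03*y^4 + 0.51*y^3 - 2.09*y^2 + 7.12*y - 8.36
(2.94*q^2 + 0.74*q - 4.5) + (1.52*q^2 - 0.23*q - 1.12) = 4.46*q^2 + 0.51*q - 5.62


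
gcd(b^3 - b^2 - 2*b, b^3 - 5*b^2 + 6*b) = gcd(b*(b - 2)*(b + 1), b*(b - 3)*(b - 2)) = b^2 - 2*b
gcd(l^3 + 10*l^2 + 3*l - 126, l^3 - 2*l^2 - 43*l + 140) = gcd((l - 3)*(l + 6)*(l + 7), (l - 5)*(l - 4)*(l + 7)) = l + 7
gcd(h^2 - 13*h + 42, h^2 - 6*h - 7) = h - 7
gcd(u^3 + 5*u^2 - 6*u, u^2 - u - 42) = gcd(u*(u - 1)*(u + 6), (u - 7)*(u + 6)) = u + 6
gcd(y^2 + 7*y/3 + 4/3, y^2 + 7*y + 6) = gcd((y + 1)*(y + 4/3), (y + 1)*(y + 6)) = y + 1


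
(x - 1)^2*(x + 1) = x^3 - x^2 - x + 1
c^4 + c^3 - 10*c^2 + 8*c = c*(c - 2)*(c - 1)*(c + 4)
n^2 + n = n*(n + 1)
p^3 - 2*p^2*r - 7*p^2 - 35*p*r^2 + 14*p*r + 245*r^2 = (p - 7)*(p - 7*r)*(p + 5*r)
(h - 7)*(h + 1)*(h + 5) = h^3 - h^2 - 37*h - 35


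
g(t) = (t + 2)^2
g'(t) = 2*t + 4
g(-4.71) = 7.34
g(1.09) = 9.55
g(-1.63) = 0.14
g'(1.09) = 6.18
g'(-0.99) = 2.02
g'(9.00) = 22.00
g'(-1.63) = 0.74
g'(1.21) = 6.42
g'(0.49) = 4.98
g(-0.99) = 1.02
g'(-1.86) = 0.28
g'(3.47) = 10.94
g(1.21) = 10.30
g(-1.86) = 0.02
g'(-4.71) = -5.42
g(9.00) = 121.00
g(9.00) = 121.00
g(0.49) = 6.20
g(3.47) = 29.92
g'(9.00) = 22.00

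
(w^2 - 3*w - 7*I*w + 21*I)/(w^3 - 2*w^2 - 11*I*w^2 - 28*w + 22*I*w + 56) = (w - 3)/(w^2 + w*(-2 - 4*I) + 8*I)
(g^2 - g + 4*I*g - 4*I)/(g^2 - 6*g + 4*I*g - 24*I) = (g - 1)/(g - 6)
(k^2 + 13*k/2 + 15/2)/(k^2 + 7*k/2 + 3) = (k + 5)/(k + 2)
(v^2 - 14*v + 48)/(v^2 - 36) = (v - 8)/(v + 6)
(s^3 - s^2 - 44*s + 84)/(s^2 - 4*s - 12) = (s^2 + 5*s - 14)/(s + 2)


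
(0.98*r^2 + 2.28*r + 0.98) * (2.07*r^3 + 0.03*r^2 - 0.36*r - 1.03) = 2.0286*r^5 + 4.749*r^4 + 1.7442*r^3 - 1.8008*r^2 - 2.7012*r - 1.0094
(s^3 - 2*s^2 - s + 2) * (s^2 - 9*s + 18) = s^5 - 11*s^4 + 35*s^3 - 25*s^2 - 36*s + 36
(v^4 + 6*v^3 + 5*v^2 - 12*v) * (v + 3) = v^5 + 9*v^4 + 23*v^3 + 3*v^2 - 36*v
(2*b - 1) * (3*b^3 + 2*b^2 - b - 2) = 6*b^4 + b^3 - 4*b^2 - 3*b + 2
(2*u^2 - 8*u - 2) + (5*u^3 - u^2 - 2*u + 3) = 5*u^3 + u^2 - 10*u + 1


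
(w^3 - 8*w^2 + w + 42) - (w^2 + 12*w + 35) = w^3 - 9*w^2 - 11*w + 7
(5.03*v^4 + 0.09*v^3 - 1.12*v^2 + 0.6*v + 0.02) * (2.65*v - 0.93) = 13.3295*v^5 - 4.4394*v^4 - 3.0517*v^3 + 2.6316*v^2 - 0.505*v - 0.0186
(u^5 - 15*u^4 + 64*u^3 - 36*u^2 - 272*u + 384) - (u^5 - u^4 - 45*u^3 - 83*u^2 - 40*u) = -14*u^4 + 109*u^3 + 47*u^2 - 232*u + 384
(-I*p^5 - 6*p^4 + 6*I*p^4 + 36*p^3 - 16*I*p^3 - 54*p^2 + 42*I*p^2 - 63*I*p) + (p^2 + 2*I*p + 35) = -I*p^5 - 6*p^4 + 6*I*p^4 + 36*p^3 - 16*I*p^3 - 53*p^2 + 42*I*p^2 - 61*I*p + 35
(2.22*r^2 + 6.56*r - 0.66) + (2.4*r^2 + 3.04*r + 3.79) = 4.62*r^2 + 9.6*r + 3.13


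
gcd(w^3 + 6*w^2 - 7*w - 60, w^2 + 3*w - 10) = w + 5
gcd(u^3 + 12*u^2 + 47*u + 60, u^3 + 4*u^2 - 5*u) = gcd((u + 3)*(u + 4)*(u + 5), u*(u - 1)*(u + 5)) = u + 5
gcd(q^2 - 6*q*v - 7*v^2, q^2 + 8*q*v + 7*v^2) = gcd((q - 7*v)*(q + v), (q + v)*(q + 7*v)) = q + v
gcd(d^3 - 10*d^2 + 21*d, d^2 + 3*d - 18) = d - 3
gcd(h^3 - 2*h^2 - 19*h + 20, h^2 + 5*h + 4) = h + 4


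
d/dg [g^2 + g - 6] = 2*g + 1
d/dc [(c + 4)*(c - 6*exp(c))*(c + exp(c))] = (c + 4)*(c - 6*exp(c))*(exp(c) + 1) - (c + 4)*(c + exp(c))*(6*exp(c) - 1) + (c - 6*exp(c))*(c + exp(c))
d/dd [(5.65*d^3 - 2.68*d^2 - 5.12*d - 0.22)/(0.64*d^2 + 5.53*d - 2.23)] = (3.616*d^4 + 62.489*d^3 - 49.3421*d^2 + 12.2344*d + 12.6342)/(0.4096*d^4 + 7.0784*d^3 + 27.7265*d^2 - 24.6638*d + 4.9729)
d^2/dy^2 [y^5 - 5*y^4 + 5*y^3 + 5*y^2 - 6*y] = 20*y^3 - 60*y^2 + 30*y + 10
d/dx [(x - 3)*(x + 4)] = 2*x + 1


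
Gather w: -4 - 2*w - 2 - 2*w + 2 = -4*w - 4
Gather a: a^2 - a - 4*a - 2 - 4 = a^2 - 5*a - 6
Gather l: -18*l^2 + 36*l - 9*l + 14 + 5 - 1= -18*l^2 + 27*l + 18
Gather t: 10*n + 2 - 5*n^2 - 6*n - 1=-5*n^2 + 4*n + 1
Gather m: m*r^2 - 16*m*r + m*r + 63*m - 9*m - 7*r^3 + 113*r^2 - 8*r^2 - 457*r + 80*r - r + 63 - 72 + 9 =m*(r^2 - 15*r + 54) - 7*r^3 + 105*r^2 - 378*r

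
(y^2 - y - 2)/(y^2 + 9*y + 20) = (y^2 - y - 2)/(y^2 + 9*y + 20)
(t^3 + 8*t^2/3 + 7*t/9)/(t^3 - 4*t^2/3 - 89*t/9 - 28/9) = t/(t - 4)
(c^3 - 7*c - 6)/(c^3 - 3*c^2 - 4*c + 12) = (c + 1)/(c - 2)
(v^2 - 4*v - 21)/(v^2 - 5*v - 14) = (v + 3)/(v + 2)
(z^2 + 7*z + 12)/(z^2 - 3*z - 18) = (z + 4)/(z - 6)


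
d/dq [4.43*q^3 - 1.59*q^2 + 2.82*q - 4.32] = 13.29*q^2 - 3.18*q + 2.82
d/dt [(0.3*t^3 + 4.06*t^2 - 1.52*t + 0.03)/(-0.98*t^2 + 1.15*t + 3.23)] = (-0.294*t^4 + 0.69*t^3 + 6.0864*t^2 + 26.2864*t - 4.9441)/(0.9604*t^4 - 2.254*t^3 - 5.0083*t^2 + 7.429*t + 10.4329)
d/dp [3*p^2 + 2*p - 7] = 6*p + 2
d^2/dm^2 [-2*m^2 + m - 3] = -4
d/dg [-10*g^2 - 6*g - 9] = -20*g - 6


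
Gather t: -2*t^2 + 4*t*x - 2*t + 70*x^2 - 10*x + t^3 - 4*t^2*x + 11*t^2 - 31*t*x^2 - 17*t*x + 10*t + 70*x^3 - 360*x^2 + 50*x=t^3 + t^2*(9 - 4*x) + t*(-31*x^2 - 13*x + 8) + 70*x^3 - 290*x^2 + 40*x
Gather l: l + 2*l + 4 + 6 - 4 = 3*l + 6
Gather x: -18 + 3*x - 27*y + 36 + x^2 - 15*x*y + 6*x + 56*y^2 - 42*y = x^2 + x*(9 - 15*y) + 56*y^2 - 69*y + 18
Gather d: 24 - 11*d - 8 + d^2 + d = d^2 - 10*d + 16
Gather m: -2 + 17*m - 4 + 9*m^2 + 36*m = 9*m^2 + 53*m - 6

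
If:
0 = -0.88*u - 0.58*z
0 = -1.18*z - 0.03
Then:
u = 0.02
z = -0.03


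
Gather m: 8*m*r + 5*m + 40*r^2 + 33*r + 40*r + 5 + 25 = m*(8*r + 5) + 40*r^2 + 73*r + 30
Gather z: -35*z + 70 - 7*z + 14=84 - 42*z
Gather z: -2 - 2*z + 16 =14 - 2*z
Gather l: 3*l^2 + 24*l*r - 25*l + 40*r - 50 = 3*l^2 + l*(24*r - 25) + 40*r - 50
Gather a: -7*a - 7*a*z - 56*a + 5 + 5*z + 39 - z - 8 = a*(-7*z - 63) + 4*z + 36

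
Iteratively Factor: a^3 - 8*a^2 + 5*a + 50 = (a - 5)*(a^2 - 3*a - 10) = (a - 5)^2*(a + 2)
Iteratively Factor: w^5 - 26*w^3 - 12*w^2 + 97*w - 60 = (w - 1)*(w^4 + w^3 - 25*w^2 - 37*w + 60) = (w - 5)*(w - 1)*(w^3 + 6*w^2 + 5*w - 12) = (w - 5)*(w - 1)*(w + 4)*(w^2 + 2*w - 3) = (w - 5)*(w - 1)^2*(w + 4)*(w + 3)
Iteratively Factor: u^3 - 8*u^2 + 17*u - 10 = (u - 5)*(u^2 - 3*u + 2) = (u - 5)*(u - 2)*(u - 1)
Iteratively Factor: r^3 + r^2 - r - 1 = (r + 1)*(r^2 - 1) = (r + 1)^2*(r - 1)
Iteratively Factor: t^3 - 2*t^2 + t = (t - 1)*(t^2 - t) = (t - 1)^2*(t)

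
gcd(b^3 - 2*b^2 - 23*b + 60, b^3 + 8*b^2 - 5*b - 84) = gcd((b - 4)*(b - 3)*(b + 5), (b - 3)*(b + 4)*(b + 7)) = b - 3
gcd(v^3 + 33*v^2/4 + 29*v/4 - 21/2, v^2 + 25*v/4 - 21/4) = v^2 + 25*v/4 - 21/4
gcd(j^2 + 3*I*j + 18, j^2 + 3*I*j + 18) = j^2 + 3*I*j + 18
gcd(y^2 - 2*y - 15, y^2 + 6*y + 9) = y + 3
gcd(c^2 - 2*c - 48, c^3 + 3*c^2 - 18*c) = c + 6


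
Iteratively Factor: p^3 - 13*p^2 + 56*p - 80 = (p - 4)*(p^2 - 9*p + 20) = (p - 4)^2*(p - 5)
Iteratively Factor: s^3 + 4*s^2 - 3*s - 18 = (s + 3)*(s^2 + s - 6) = (s + 3)^2*(s - 2)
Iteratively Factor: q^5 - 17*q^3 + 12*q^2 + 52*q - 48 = (q + 2)*(q^4 - 2*q^3 - 13*q^2 + 38*q - 24) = (q - 1)*(q + 2)*(q^3 - q^2 - 14*q + 24) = (q - 1)*(q + 2)*(q + 4)*(q^2 - 5*q + 6) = (q - 3)*(q - 1)*(q + 2)*(q + 4)*(q - 2)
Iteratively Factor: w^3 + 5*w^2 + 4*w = (w + 1)*(w^2 + 4*w) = w*(w + 1)*(w + 4)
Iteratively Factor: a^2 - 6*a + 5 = (a - 5)*(a - 1)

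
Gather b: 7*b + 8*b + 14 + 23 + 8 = 15*b + 45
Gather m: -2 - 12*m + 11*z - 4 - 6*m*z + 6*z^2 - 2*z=m*(-6*z - 12) + 6*z^2 + 9*z - 6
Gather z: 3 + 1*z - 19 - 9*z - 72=-8*z - 88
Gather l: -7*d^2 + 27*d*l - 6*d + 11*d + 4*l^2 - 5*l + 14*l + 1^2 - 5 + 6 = -7*d^2 + 5*d + 4*l^2 + l*(27*d + 9) + 2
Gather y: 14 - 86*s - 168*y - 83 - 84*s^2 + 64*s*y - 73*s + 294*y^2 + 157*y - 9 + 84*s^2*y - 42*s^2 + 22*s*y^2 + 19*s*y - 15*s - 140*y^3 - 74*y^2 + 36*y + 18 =-126*s^2 - 174*s - 140*y^3 + y^2*(22*s + 220) + y*(84*s^2 + 83*s + 25) - 60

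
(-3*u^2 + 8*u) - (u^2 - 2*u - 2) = -4*u^2 + 10*u + 2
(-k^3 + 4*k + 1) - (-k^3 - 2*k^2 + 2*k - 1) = 2*k^2 + 2*k + 2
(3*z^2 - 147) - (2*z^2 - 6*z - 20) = z^2 + 6*z - 127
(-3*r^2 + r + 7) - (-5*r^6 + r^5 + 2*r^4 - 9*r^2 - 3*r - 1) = 5*r^6 - r^5 - 2*r^4 + 6*r^2 + 4*r + 8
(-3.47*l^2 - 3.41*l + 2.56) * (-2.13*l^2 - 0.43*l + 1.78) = 7.3911*l^4 + 8.7554*l^3 - 10.1631*l^2 - 7.1706*l + 4.5568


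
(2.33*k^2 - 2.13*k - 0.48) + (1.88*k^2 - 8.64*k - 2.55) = 4.21*k^2 - 10.77*k - 3.03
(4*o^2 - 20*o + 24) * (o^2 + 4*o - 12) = 4*o^4 - 4*o^3 - 104*o^2 + 336*o - 288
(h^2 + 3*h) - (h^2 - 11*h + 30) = 14*h - 30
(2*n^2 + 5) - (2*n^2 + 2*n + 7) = -2*n - 2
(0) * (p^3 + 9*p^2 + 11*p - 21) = 0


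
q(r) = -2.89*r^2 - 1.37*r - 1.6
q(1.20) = -7.41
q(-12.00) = -401.32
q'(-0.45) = 1.23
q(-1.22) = -4.23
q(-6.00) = -97.42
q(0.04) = -1.66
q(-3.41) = -30.53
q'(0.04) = -1.60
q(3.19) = -35.38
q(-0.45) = -1.57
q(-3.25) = -27.67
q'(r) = -5.78*r - 1.37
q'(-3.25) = 17.42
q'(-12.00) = 67.99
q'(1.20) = -8.31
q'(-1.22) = 5.68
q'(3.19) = -19.81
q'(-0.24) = 0.02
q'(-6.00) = 33.31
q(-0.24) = -1.44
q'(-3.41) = 18.34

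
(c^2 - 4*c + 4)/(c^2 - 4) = (c - 2)/(c + 2)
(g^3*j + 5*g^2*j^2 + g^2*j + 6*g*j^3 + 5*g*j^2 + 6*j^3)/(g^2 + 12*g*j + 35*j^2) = j*(g^3 + 5*g^2*j + g^2 + 6*g*j^2 + 5*g*j + 6*j^2)/(g^2 + 12*g*j + 35*j^2)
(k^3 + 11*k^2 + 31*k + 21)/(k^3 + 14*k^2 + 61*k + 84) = (k + 1)/(k + 4)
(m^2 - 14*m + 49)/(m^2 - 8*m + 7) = (m - 7)/(m - 1)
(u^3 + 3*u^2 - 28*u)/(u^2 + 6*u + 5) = u*(u^2 + 3*u - 28)/(u^2 + 6*u + 5)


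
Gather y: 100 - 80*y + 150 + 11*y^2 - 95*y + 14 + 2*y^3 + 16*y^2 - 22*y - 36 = 2*y^3 + 27*y^2 - 197*y + 228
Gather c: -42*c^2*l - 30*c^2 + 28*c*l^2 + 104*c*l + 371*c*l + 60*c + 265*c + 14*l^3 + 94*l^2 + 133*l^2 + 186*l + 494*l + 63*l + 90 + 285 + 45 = c^2*(-42*l - 30) + c*(28*l^2 + 475*l + 325) + 14*l^3 + 227*l^2 + 743*l + 420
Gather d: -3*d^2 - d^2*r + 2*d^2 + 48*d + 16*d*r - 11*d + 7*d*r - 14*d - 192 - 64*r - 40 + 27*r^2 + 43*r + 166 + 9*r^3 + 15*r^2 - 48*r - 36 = d^2*(-r - 1) + d*(23*r + 23) + 9*r^3 + 42*r^2 - 69*r - 102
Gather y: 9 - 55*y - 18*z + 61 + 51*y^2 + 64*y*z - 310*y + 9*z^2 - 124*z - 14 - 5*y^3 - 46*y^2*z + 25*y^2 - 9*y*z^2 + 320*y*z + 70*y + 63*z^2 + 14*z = -5*y^3 + y^2*(76 - 46*z) + y*(-9*z^2 + 384*z - 295) + 72*z^2 - 128*z + 56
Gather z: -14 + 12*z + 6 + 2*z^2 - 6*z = 2*z^2 + 6*z - 8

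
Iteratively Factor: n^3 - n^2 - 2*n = (n)*(n^2 - n - 2) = n*(n + 1)*(n - 2)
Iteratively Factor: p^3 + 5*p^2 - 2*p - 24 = (p + 4)*(p^2 + p - 6) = (p + 3)*(p + 4)*(p - 2)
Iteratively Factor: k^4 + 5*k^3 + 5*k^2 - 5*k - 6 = (k + 3)*(k^3 + 2*k^2 - k - 2) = (k + 1)*(k + 3)*(k^2 + k - 2) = (k + 1)*(k + 2)*(k + 3)*(k - 1)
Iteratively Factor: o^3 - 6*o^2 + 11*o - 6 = (o - 2)*(o^2 - 4*o + 3) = (o - 2)*(o - 1)*(o - 3)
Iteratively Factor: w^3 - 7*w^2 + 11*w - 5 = (w - 1)*(w^2 - 6*w + 5) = (w - 1)^2*(w - 5)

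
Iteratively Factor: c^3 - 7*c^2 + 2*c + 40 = (c - 4)*(c^2 - 3*c - 10) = (c - 4)*(c + 2)*(c - 5)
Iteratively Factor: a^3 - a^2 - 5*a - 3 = (a - 3)*(a^2 + 2*a + 1) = (a - 3)*(a + 1)*(a + 1)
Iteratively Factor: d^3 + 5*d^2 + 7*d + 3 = (d + 3)*(d^2 + 2*d + 1) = (d + 1)*(d + 3)*(d + 1)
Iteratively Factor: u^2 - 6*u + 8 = (u - 2)*(u - 4)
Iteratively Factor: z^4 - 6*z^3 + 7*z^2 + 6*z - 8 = (z + 1)*(z^3 - 7*z^2 + 14*z - 8) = (z - 4)*(z + 1)*(z^2 - 3*z + 2) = (z - 4)*(z - 1)*(z + 1)*(z - 2)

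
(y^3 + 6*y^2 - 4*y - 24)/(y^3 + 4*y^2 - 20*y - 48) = (y - 2)/(y - 4)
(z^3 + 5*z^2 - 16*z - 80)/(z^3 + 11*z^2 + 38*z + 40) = (z - 4)/(z + 2)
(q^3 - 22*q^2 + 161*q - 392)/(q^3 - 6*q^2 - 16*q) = (q^2 - 14*q + 49)/(q*(q + 2))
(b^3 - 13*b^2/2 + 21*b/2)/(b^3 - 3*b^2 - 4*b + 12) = b*(2*b - 7)/(2*(b^2 - 4))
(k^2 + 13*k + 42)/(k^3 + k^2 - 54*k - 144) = (k + 7)/(k^2 - 5*k - 24)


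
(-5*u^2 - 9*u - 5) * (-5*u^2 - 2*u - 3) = 25*u^4 + 55*u^3 + 58*u^2 + 37*u + 15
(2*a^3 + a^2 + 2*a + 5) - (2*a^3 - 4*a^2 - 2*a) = 5*a^2 + 4*a + 5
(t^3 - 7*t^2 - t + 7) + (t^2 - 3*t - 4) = t^3 - 6*t^2 - 4*t + 3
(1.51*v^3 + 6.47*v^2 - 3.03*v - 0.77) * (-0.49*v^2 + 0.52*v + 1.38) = -0.7399*v^5 - 2.3851*v^4 + 6.9329*v^3 + 7.7303*v^2 - 4.5818*v - 1.0626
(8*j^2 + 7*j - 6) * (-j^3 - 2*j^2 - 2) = -8*j^5 - 23*j^4 - 8*j^3 - 4*j^2 - 14*j + 12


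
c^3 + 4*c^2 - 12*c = c*(c - 2)*(c + 6)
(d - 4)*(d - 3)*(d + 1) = d^3 - 6*d^2 + 5*d + 12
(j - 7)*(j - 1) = j^2 - 8*j + 7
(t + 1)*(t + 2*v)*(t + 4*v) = t^3 + 6*t^2*v + t^2 + 8*t*v^2 + 6*t*v + 8*v^2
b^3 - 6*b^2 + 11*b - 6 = (b - 3)*(b - 2)*(b - 1)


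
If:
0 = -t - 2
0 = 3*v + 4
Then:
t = -2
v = -4/3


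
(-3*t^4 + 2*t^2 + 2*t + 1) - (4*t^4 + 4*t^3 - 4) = -7*t^4 - 4*t^3 + 2*t^2 + 2*t + 5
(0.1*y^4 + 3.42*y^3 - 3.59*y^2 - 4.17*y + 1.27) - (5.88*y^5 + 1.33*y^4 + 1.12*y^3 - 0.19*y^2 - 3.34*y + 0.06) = -5.88*y^5 - 1.23*y^4 + 2.3*y^3 - 3.4*y^2 - 0.83*y + 1.21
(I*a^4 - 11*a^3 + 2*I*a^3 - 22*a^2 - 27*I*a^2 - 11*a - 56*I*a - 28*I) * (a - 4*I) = I*a^5 - 7*a^4 + 2*I*a^4 - 14*a^3 + 17*I*a^3 - 119*a^2 + 32*I*a^2 - 224*a + 16*I*a - 112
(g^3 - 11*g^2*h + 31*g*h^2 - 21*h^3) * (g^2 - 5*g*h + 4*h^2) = g^5 - 16*g^4*h + 90*g^3*h^2 - 220*g^2*h^3 + 229*g*h^4 - 84*h^5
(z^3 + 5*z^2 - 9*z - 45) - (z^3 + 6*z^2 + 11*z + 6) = -z^2 - 20*z - 51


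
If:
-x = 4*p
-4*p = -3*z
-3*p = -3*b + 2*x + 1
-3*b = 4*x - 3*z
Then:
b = 4/15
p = 1/25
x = -4/25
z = 4/75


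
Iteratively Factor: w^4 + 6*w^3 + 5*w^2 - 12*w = (w)*(w^3 + 6*w^2 + 5*w - 12) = w*(w + 4)*(w^2 + 2*w - 3) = w*(w - 1)*(w + 4)*(w + 3)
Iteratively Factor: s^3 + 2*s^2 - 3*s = (s + 3)*(s^2 - s) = (s - 1)*(s + 3)*(s)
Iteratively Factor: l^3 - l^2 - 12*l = (l + 3)*(l^2 - 4*l) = (l - 4)*(l + 3)*(l)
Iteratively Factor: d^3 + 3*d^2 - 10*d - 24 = (d + 2)*(d^2 + d - 12) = (d - 3)*(d + 2)*(d + 4)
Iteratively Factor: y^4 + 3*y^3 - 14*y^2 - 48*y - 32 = (y + 4)*(y^3 - y^2 - 10*y - 8) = (y + 2)*(y + 4)*(y^2 - 3*y - 4) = (y - 4)*(y + 2)*(y + 4)*(y + 1)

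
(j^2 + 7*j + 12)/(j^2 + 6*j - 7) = (j^2 + 7*j + 12)/(j^2 + 6*j - 7)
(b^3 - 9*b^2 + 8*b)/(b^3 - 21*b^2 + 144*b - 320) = b*(b - 1)/(b^2 - 13*b + 40)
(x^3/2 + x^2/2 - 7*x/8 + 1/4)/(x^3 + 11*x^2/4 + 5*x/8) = (4*x^3 + 4*x^2 - 7*x + 2)/(x*(8*x^2 + 22*x + 5))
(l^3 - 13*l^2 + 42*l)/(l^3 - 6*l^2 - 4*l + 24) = l*(l - 7)/(l^2 - 4)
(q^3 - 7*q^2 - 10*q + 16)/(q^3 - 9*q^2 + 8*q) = (q + 2)/q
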